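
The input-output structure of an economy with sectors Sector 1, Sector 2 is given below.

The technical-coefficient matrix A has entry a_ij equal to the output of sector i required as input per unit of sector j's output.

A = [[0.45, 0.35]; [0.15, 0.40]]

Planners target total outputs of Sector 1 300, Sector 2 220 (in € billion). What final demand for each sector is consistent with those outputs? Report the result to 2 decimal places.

I − A =
  [   0.55    -0.35]
  [  -0.15     0.60]
d = (I − A) x:
  d_1 = (+0.55)·300 + (-0.35)·220 = 88.00
  d_2 = (-0.15)·300 + (+0.60)·220 = 87.00

d_1 = 88.00, d_2 = 87.00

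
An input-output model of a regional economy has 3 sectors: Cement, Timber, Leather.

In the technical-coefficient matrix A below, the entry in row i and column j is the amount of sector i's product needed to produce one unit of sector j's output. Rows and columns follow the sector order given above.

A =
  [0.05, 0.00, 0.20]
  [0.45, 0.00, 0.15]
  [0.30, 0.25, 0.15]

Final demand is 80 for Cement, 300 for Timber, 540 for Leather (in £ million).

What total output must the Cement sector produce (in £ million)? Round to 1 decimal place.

x_1 = 272.7

I − A =
  [   0.95     0.00    -0.20]
  [  -0.45     1.00    -0.15]
  [  -0.30    -0.25     0.85]
Cofactors of I−A, C_ij = (−1)^(i+j)·(minor ij) (rows/columns in the sector order above):
  C_11 = (1.00)(0.85) − (-0.15)(-0.25) = 0.8125
  C_12 = −[(-0.45)(0.85) − (-0.15)(-0.30)] = 0.4275
  C_13 = (-0.45)(-0.25) − (1.00)(-0.30) = 0.4125
  C_21 = −[(0.00)(0.85) − (-0.20)(-0.25)] = 0.0500
  C_22 = (0.95)(0.85) − (-0.20)(-0.30) = 0.7475
  C_23 = −[(0.95)(-0.25) − (0.00)(-0.30)] = 0.2375
  C_31 = (0.00)(-0.15) − (-0.20)(1.00) = 0.2000
  C_32 = −[(0.95)(-0.15) − (-0.20)(-0.45)] = 0.2325
  C_33 = (0.95)(1.00) − (0.00)(-0.45) = 0.9500
det(I−A) = Σ_j (I−A)_1j·C_1j = (0.95)(0.8125) + (0.00)(0.4275) + (-0.20)(0.4125) = 0.689375
adj(I−A) = Cᵀ =
  [ 0.8125   0.0500   0.2000]
  [ 0.4275   0.7475   0.2325]
  [ 0.4125   0.2375   0.9500]
(I − A)⁻¹ = adj(I−A) / det(I−A) ≈
  [   1.1786     0.0725     0.2901]
  [   0.6201     1.0843     0.3373]
  [   0.5984     0.3445     1.3781]
x = (I − A)⁻¹ d = adj(I−A)·d / det(I−A), with det(I−A) = 0.689375:
  x_1 = (0.8125·80 + 0.0500·300 + 0.2000·540) / 0.689375 = 188.00 / 0.689375 ≈ 272.7
  x_2 = (0.4275·80 + 0.7475·300 + 0.2325·540) / 0.689375 = 384.00 / 0.689375 ≈ 557.0
  x_3 = (0.4125·80 + 0.2375·300 + 0.9500·540) / 0.689375 = 617.25 / 0.689375 ≈ 895.4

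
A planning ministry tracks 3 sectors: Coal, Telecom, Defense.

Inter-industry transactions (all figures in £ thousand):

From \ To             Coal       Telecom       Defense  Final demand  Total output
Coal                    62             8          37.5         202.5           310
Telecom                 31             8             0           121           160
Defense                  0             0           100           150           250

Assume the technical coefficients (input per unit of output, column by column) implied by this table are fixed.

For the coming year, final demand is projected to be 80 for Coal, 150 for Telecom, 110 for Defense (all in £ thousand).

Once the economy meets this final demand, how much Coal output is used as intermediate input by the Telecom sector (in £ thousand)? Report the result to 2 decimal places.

z_CT = 8.66

Technical coefficients a_ij = z_ij / X_j:
  a_CC = 62/310 = 0.20, a_TC = 31/310 = 0.10, a_DC = 0/310 = 0.00
  a_CT = 8/160 = 0.05, a_TT = 8/160 = 0.05, a_DT = 0/160 = 0.00
  a_CD = 37.5/250 = 0.15, a_TD = 0/250 = 0.00, a_DD = 100/250 = 0.40
I − A =
  [   0.80    -0.05    -0.15]
  [  -0.10     0.95     0.00]
  [   0.00     0.00     0.60]
Cofactors of I−A, C_ij = (−1)^(i+j)·(minor ij) (rows/columns in the sector order above):
  C_11 = (0.95)(0.60) − (0.00)(0.00) = 0.5700
  C_12 = −[(-0.10)(0.60) − (0.00)(0.00)] = 0.0600
  C_13 = (-0.10)(0.00) − (0.95)(0.00) = 0.0000
  C_21 = −[(-0.05)(0.60) − (-0.15)(0.00)] = 0.0300
  C_22 = (0.80)(0.60) − (-0.15)(0.00) = 0.4800
  C_23 = −[(0.80)(0.00) − (-0.05)(0.00)] = 0.0000
  C_31 = (-0.05)(0.00) − (-0.15)(0.95) = 0.1425
  C_32 = −[(0.80)(0.00) − (-0.15)(-0.10)] = 0.0150
  C_33 = (0.80)(0.95) − (-0.05)(-0.10) = 0.7550
det(I−A) = Σ_j (I−A)_1j·C_1j = (0.80)(0.5700) + (-0.05)(0.0600) + (-0.15)(0.0000) = 0.4530
adj(I−A) = Cᵀ =
  [ 0.5700   0.0300   0.1425]
  [ 0.0600   0.4800   0.0150]
  [ 0.0000   0.0000   0.7550]
(I − A)⁻¹ = adj(I−A) / det(I−A) ≈
  [   1.2583     0.0662     0.3146]
  [   0.1325     1.0596     0.0331]
  [   0.0000     0.0000     1.6667]
First solve x = (I − A)⁻¹ d = adj(I−A)·d / det(I−A); in particular x_T = (0.0600·80 + 0.4800·150 + 0.0150·110) / 0.4530 = 78.45 / 0.4530 ≈ 173.1788.
Intermediate flow from C to T: z_CT = a_CT · x_T = 0.05 × 78.45 / 0.4530 = 3.9225 / 0.4530 ≈ 8.66.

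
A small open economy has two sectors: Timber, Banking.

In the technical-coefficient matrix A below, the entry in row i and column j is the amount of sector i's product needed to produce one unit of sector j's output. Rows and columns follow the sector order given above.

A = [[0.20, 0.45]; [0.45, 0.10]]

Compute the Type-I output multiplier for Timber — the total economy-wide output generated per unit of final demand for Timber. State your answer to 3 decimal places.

m_1 = 2.609

I − A =
  [   0.80    -0.45]
  [  -0.45     0.90]
det(I−A) = (0.80)(0.90) − (-0.45)(-0.45) = 0.5175
adj(I−A) = [[0.90, 0.45], [0.45, 0.80]]
(I − A)⁻¹ = adj(I−A) / det(I−A) ≈
  [   1.7391     0.8696]
  [   0.8696     1.5459]
The output multiplier for sector j is the column-j sum of the Leontief inverse (I − A)⁻¹ = adj(I−A) / det(I−A).
Column 1 of adj(I−A): (0.90, 0.45); det(I−A) = 0.5175.
m_1 = (0.90 + 0.45) / 0.5175 = 1.35 / 0.5175 ≈ 2.609.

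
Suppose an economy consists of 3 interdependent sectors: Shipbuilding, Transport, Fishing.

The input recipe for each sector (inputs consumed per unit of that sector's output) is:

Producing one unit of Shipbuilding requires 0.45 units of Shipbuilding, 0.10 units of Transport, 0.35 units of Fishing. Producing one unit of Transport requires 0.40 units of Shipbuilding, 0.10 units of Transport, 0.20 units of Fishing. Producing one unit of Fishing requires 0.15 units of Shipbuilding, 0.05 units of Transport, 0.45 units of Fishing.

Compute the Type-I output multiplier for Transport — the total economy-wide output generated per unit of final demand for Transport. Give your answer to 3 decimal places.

m_2 = 4.000

I − A =
  [   0.55    -0.40    -0.15]
  [  -0.10     0.90    -0.05]
  [  -0.35    -0.20     0.55]
Cofactors of I−A, C_ij = (−1)^(i+j)·(minor ij) (rows/columns in the sector order above):
  C_11 = (0.90)(0.55) − (-0.05)(-0.20) = 0.4850
  C_12 = −[(-0.10)(0.55) − (-0.05)(-0.35)] = 0.0725
  C_13 = (-0.10)(-0.20) − (0.90)(-0.35) = 0.3350
  C_21 = −[(-0.40)(0.55) − (-0.15)(-0.20)] = 0.2500
  C_22 = (0.55)(0.55) − (-0.15)(-0.35) = 0.2500
  C_23 = −[(0.55)(-0.20) − (-0.40)(-0.35)] = 0.2500
  C_31 = (-0.40)(-0.05) − (-0.15)(0.90) = 0.1550
  C_32 = −[(0.55)(-0.05) − (-0.15)(-0.10)] = 0.0425
  C_33 = (0.55)(0.90) − (-0.40)(-0.10) = 0.4550
det(I−A) = Σ_j (I−A)_1j·C_1j = (0.55)(0.4850) + (-0.40)(0.0725) + (-0.15)(0.3350) = 0.1875
adj(I−A) = Cᵀ =
  [ 0.4850   0.2500   0.1550]
  [ 0.0725   0.2500   0.0425]
  [ 0.3350   0.2500   0.4550]
(I − A)⁻¹ = adj(I−A) / det(I−A) ≈
  [   2.5867     1.3333     0.8267]
  [   0.3867     1.3333     0.2267]
  [   1.7867     1.3333     2.4267]
The output multiplier for sector j is the column-j sum of the Leontief inverse (I − A)⁻¹ = adj(I−A) / det(I−A).
Column 2 of adj(I−A): (0.2500, 0.2500, 0.2500); det(I−A) = 0.1875.
m_2 = (0.2500 + 0.2500 + 0.2500) / 0.1875 = 0.75 / 0.1875 = 4.000.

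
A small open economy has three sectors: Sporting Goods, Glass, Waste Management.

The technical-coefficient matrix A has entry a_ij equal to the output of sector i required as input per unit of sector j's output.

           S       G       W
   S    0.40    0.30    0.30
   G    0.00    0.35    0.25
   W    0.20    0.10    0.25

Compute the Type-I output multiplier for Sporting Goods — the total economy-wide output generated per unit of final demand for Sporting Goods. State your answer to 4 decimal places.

m_S = 2.8747

I − A =
  [   0.60    -0.30    -0.30]
  [   0.00     0.65    -0.25]
  [  -0.20    -0.10     0.75]
Cofactors of I−A, C_ij = (−1)^(i+j)·(minor ij) (rows/columns in the sector order above):
  C_11 = (0.65)(0.75) − (-0.25)(-0.10) = 0.4625
  C_12 = −[(0.00)(0.75) − (-0.25)(-0.20)] = 0.0500
  C_13 = (0.00)(-0.10) − (0.65)(-0.20) = 0.1300
  C_21 = −[(-0.30)(0.75) − (-0.30)(-0.10)] = 0.2550
  C_22 = (0.60)(0.75) − (-0.30)(-0.20) = 0.3900
  C_23 = −[(0.60)(-0.10) − (-0.30)(-0.20)] = 0.1200
  C_31 = (-0.30)(-0.25) − (-0.30)(0.65) = 0.2700
  C_32 = −[(0.60)(-0.25) − (-0.30)(0.00)] = 0.1500
  C_33 = (0.60)(0.65) − (-0.30)(0.00) = 0.3900
det(I−A) = Σ_j (I−A)_1j·C_1j = (0.60)(0.4625) + (-0.30)(0.0500) + (-0.30)(0.1300) = 0.2235
adj(I−A) = Cᵀ =
  [ 0.4625   0.2550   0.2700]
  [ 0.0500   0.3900   0.1500]
  [ 0.1300   0.1200   0.3900]
(I − A)⁻¹ = adj(I−A) / det(I−A) ≈
  [   2.06935     1.14094     1.20805]
  [   0.22371     1.74497     0.67114]
  [   0.58166     0.53691     1.74497]
The output multiplier for sector j is the column-j sum of the Leontief inverse (I − A)⁻¹ = adj(I−A) / det(I−A).
Column S of adj(I−A): (0.4625, 0.0500, 0.1300); det(I−A) = 0.2235.
m_S = (0.4625 + 0.0500 + 0.1300) / 0.2235 = 0.6425 / 0.2235 ≈ 2.8747.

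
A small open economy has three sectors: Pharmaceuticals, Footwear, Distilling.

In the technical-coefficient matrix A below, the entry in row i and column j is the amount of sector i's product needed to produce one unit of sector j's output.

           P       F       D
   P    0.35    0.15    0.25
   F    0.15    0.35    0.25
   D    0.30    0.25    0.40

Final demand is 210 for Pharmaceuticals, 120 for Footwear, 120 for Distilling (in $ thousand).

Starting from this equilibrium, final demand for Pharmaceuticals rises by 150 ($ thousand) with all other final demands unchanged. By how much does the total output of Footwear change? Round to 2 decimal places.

Δx_F = 190.38

I − A =
  [   0.65    -0.15    -0.25]
  [  -0.15     0.65    -0.25]
  [  -0.30    -0.25     0.60]
Cofactors of I−A, C_ij = (−1)^(i+j)·(minor ij) (rows/columns in the sector order above):
  C_11 = (0.65)(0.60) − (-0.25)(-0.25) = 0.3275
  C_12 = −[(-0.15)(0.60) − (-0.25)(-0.30)] = 0.1650
  C_13 = (-0.15)(-0.25) − (0.65)(-0.30) = 0.2325
  C_21 = −[(-0.15)(0.60) − (-0.25)(-0.25)] = 0.1525
  C_22 = (0.65)(0.60) − (-0.25)(-0.30) = 0.3150
  C_23 = −[(0.65)(-0.25) − (-0.15)(-0.30)] = 0.2075
  C_31 = (-0.15)(-0.25) − (-0.25)(0.65) = 0.2000
  C_32 = −[(0.65)(-0.25) − (-0.25)(-0.15)] = 0.2000
  C_33 = (0.65)(0.65) − (-0.15)(-0.15) = 0.4000
det(I−A) = Σ_j (I−A)_1j·C_1j = (0.65)(0.3275) + (-0.15)(0.1650) + (-0.25)(0.2325) = 0.1300
adj(I−A) = Cᵀ =
  [ 0.3275   0.1525   0.2000]
  [ 0.1650   0.3150   0.2000]
  [ 0.2325   0.2075   0.4000]
(I − A)⁻¹ = adj(I−A) / det(I−A) ≈
  [   2.5192     1.1731     1.5385]
  [   1.2692     2.4231     1.5385]
  [   1.7885     1.5962     3.0769]
Δx = (I − A)⁻¹ Δd with Δd having +150 in the Pharmaceuticals component and 0 elsewhere.
So Δx_F = L_FP · (+150), where L_FP = adj(I−A)_FP / det(I−A) = 0.1650 / 0.1300.
Δx_F = 0.1650 × (+150) / 0.1300 = 24.75 / 0.1300 ≈ 190.38.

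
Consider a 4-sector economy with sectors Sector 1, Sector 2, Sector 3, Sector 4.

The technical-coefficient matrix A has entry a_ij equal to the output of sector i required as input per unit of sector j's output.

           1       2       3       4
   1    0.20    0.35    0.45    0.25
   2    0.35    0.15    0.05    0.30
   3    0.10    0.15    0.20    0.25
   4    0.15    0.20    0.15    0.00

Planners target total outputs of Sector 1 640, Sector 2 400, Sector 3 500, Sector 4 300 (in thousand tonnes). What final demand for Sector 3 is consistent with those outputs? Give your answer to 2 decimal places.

I − A =
  [   0.80    -0.35    -0.45    -0.25]
  [  -0.35     0.85    -0.05    -0.30]
  [  -0.10    -0.15     0.80    -0.25]
  [  -0.15    -0.20    -0.15     1.00]
d = (I − A) x:
  d_1 = (+0.80)·640 + (-0.35)·400 + (-0.45)·500 + (-0.25)·300 = 72.00
  d_2 = (-0.35)·640 + (+0.85)·400 + (-0.05)·500 + (-0.30)·300 = 1.00
  d_3 = (-0.10)·640 + (-0.15)·400 + (+0.80)·500 + (-0.25)·300 = 201.00
  d_4 = (-0.15)·640 + (-0.20)·400 + (-0.15)·500 + (+1.00)·300 = 49.00

d_3 = 201.00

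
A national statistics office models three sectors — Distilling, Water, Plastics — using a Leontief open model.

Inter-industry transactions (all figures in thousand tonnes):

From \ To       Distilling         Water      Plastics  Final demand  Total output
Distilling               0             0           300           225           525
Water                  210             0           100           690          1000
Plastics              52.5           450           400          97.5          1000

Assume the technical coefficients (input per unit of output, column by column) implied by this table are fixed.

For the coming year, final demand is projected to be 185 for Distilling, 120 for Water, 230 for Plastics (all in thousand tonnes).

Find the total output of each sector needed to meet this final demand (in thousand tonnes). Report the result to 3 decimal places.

Technical coefficients a_ij = z_ij / X_j:
  a_11 = 0/525 = 0.00, a_21 = 210/525 = 0.40, a_31 = 52.5/525 = 0.10
  a_12 = 0/1000 = 0.00, a_22 = 0/1000 = 0.00, a_32 = 450/1000 = 0.45
  a_13 = 300/1000 = 0.30, a_23 = 100/1000 = 0.10, a_33 = 400/1000 = 0.40
I − A =
  [   1.00     0.00    -0.30]
  [  -0.40     1.00    -0.10]
  [  -0.10    -0.45     0.60]
Cofactors of I−A, C_ij = (−1)^(i+j)·(minor ij) (rows/columns in the sector order above):
  C_11 = (1.00)(0.60) − (-0.10)(-0.45) = 0.5550
  C_12 = −[(-0.40)(0.60) − (-0.10)(-0.10)] = 0.2500
  C_13 = (-0.40)(-0.45) − (1.00)(-0.10) = 0.2800
  C_21 = −[(0.00)(0.60) − (-0.30)(-0.45)] = 0.1350
  C_22 = (1.00)(0.60) − (-0.30)(-0.10) = 0.5700
  C_23 = −[(1.00)(-0.45) − (0.00)(-0.10)] = 0.4500
  C_31 = (0.00)(-0.10) − (-0.30)(1.00) = 0.3000
  C_32 = −[(1.00)(-0.10) − (-0.30)(-0.40)] = 0.2200
  C_33 = (1.00)(1.00) − (0.00)(-0.40) = 1.0000
det(I−A) = Σ_j (I−A)_1j·C_1j = (1.00)(0.5550) + (0.00)(0.2500) + (-0.30)(0.2800) = 0.4710
adj(I−A) = Cᵀ =
  [ 0.5550   0.1350   0.3000]
  [ 0.2500   0.5700   0.2200]
  [ 0.2800   0.4500   1.0000]
(I − A)⁻¹ = adj(I−A) / det(I−A) ≈
  [   1.1783     0.2866     0.6369]
  [   0.5308     1.2102     0.4671]
  [   0.5945     0.9554     2.1231]
x = (I − A)⁻¹ d = adj(I−A)·d / det(I−A), with det(I−A) = 0.4710:
  x_1 = (0.5550·185 + 0.1350·120 + 0.3000·230) / 0.4710 = 187.875 / 0.4710 ≈ 398.885
  x_2 = (0.2500·185 + 0.5700·120 + 0.2200·230) / 0.4710 = 165.25 / 0.4710 ≈ 350.849
  x_3 = (0.2800·185 + 0.4500·120 + 1.0000·230) / 0.4710 = 335.80 / 0.4710 ≈ 712.951

x_1 = 398.885, x_2 = 350.849, x_3 = 712.951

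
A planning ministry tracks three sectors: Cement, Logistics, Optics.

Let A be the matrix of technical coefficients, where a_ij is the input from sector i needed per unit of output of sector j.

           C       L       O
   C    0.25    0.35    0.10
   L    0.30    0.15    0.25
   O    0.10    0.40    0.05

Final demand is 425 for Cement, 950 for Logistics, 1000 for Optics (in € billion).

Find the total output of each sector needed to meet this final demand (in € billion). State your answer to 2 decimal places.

I − A =
  [   0.75    -0.35    -0.10]
  [  -0.30     0.85    -0.25]
  [  -0.10    -0.40     0.95]
Cofactors of I−A, C_ij = (−1)^(i+j)·(minor ij) (rows/columns in the sector order above):
  C_11 = (0.85)(0.95) − (-0.25)(-0.40) = 0.7075
  C_12 = −[(-0.30)(0.95) − (-0.25)(-0.10)] = 0.3100
  C_13 = (-0.30)(-0.40) − (0.85)(-0.10) = 0.2050
  C_21 = −[(-0.35)(0.95) − (-0.10)(-0.40)] = 0.3725
  C_22 = (0.75)(0.95) − (-0.10)(-0.10) = 0.7025
  C_23 = −[(0.75)(-0.40) − (-0.35)(-0.10)] = 0.3350
  C_31 = (-0.35)(-0.25) − (-0.10)(0.85) = 0.1725
  C_32 = −[(0.75)(-0.25) − (-0.10)(-0.30)] = 0.2175
  C_33 = (0.75)(0.85) − (-0.35)(-0.30) = 0.5325
det(I−A) = Σ_j (I−A)_1j·C_1j = (0.75)(0.7075) + (-0.35)(0.3100) + (-0.10)(0.2050) = 0.401625
adj(I−A) = Cᵀ =
  [ 0.7075   0.3725   0.1725]
  [ 0.3100   0.7025   0.2175]
  [ 0.2050   0.3350   0.5325]
(I − A)⁻¹ = adj(I−A) / det(I−A) ≈
  [   1.7616     0.9275     0.4295]
  [   0.7719     1.7491     0.5415]
  [   0.5104     0.8341     1.3259]
x = (I − A)⁻¹ d = adj(I−A)·d / det(I−A), with det(I−A) = 0.401625:
  x_C = (0.7075·425 + 0.3725·950 + 0.1725·1000) / 0.401625 = 827.0625 / 0.401625 ≈ 2059.29
  x_L = (0.3100·425 + 0.7025·950 + 0.2175·1000) / 0.401625 = 1016.625 / 0.401625 ≈ 2531.28
  x_O = (0.2050·425 + 0.3350·950 + 0.5325·1000) / 0.401625 = 937.875 / 0.401625 ≈ 2335.20

x_C = 2059.29, x_L = 2531.28, x_O = 2335.20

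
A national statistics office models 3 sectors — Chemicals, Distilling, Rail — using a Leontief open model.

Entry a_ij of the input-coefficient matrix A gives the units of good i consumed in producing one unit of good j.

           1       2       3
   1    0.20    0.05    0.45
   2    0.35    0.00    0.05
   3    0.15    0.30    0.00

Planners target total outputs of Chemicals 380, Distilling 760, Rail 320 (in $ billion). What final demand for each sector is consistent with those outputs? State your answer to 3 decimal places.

d_1 = 122.000, d_2 = 611.000, d_3 = 35.000

I − A =
  [   0.80    -0.05    -0.45]
  [  -0.35     1.00    -0.05]
  [  -0.15    -0.30     1.00]
d = (I − A) x:
  d_1 = (+0.80)·380 + (-0.05)·760 + (-0.45)·320 = 122.000
  d_2 = (-0.35)·380 + (+1.00)·760 + (-0.05)·320 = 611.000
  d_3 = (-0.15)·380 + (-0.30)·760 + (+1.00)·320 = 35.000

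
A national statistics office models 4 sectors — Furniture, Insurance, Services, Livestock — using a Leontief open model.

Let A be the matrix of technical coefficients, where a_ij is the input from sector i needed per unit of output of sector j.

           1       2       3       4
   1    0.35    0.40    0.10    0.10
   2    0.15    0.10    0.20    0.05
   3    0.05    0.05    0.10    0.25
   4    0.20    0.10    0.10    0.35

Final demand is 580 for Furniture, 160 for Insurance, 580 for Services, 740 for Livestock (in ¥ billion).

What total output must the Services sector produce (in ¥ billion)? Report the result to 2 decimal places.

x_3 = 1396.62

I − A =
  [   0.65    -0.40    -0.10    -0.10]
  [  -0.15     0.90    -0.20    -0.05]
  [  -0.05    -0.05     0.90    -0.25]
  [  -0.20    -0.10    -0.10     0.65]
Compute the cofactors C_ij = (−1)^(i+j)·(3×3 minor ij) of I−A; the adjugate is their transpose:
adj(I−A) = Cᵀ =
  [ 0.487750   0.239250   0.123000   0.140750]
  [ 0.109750   0.337250   0.096000   0.079750]
  [ 0.083125   0.069875   0.314500   0.139125]
  [ 0.179750   0.136250   0.101000   0.456750]
det(I−A) = Σ_j (I−A)_1j·C_1j = (0.65)(0.487750) + (-0.40)(0.109750) + (-0.10)(0.083125) + (-0.10)(0.179750) = 0.24685
(I − A)⁻¹ = adj(I−A) / det(I−A) ≈
  [   1.9759     0.9692     0.4983     0.5702]
  [   0.4446     1.3662     0.3889     0.3231]
  [   0.3367     0.2831     1.2741     0.5636]
  [   0.7282     0.5520     0.4092     1.8503]
x = (I − A)⁻¹ d = adj(I−A)·d / det(I−A), with det(I−A) = 0.24685:
  x_1 = (0.487750·580 + 0.239250·160 + 0.123000·580 + 0.140750·740) / 0.24685 = 496.67 / 0.24685 ≈ 2012.03
  x_2 = (0.109750·580 + 0.337250·160 + 0.096000·580 + 0.079750·740) / 0.24685 = 232.31 / 0.24685 ≈ 941.10
  x_3 = (0.083125·580 + 0.069875·160 + 0.314500·580 + 0.139125·740) / 0.24685 = 344.755 / 0.24685 ≈ 1396.62
  x_4 = (0.179750·580 + 0.136250·160 + 0.101000·580 + 0.456750·740) / 0.24685 = 522.63 / 0.24685 ≈ 2117.20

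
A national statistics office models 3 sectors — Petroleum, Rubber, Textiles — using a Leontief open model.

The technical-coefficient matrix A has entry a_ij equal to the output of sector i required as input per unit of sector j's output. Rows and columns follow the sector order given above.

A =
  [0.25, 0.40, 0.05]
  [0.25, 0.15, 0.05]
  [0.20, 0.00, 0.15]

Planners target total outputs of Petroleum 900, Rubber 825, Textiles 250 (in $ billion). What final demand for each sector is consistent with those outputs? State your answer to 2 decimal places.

I − A =
  [   0.75    -0.40    -0.05]
  [  -0.25     0.85    -0.05]
  [  -0.20     0.00     0.85]
d = (I − A) x:
  d_P = (+0.75)·900 + (-0.40)·825 + (-0.05)·250 = 332.50
  d_R = (-0.25)·900 + (+0.85)·825 + (-0.05)·250 = 463.75
  d_T = (-0.20)·900 + (+0.00)·825 + (+0.85)·250 = 32.50

d_P = 332.50, d_R = 463.75, d_T = 32.50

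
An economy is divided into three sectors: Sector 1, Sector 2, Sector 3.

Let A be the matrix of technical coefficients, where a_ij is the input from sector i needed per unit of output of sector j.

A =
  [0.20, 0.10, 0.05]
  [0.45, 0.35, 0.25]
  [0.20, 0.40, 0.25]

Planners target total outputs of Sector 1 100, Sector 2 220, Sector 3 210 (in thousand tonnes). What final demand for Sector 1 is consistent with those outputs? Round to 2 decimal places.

I − A =
  [   0.80    -0.10    -0.05]
  [  -0.45     0.65    -0.25]
  [  -0.20    -0.40     0.75]
d = (I − A) x:
  d_1 = (+0.80)·100 + (-0.10)·220 + (-0.05)·210 = 47.50
  d_2 = (-0.45)·100 + (+0.65)·220 + (-0.25)·210 = 45.50
  d_3 = (-0.20)·100 + (-0.40)·220 + (+0.75)·210 = 49.50

d_1 = 47.50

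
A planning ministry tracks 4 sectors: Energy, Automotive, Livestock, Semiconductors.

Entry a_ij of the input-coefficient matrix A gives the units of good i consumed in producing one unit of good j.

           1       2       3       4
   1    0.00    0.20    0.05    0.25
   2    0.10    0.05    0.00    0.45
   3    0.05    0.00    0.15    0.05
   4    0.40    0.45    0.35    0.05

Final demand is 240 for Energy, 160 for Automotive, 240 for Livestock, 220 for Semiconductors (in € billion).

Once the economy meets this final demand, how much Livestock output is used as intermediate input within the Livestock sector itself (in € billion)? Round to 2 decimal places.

I − A =
  [   1.00    -0.20    -0.05    -0.25]
  [  -0.10     0.95     0.00    -0.45]
  [  -0.05     0.00     0.85    -0.05]
  [  -0.40    -0.45    -0.35     0.95]
Compute the cofactors C_ij = (−1)^(i+j)·(3×3 minor ij) of I−A; the adjugate is their transpose:
adj(I−A) = Cᵀ =
  [ 0.578375   0.254750   0.149625   0.280750]
  [ 0.239875   0.697250   0.180000   0.402875]
  [ 0.056250   0.041625   0.538750   0.062875]
  [ 0.377875   0.452875   0.346750   0.788125]
det(I−A) = Σ_j (I−A)_1j·C_1j = (1.00)(0.578375) + (-0.20)(0.239875) + (-0.05)(0.056250) + (-0.25)(0.377875) = 0.43311875
(I − A)⁻¹ = adj(I−A) / det(I−A) ≈
  [   1.3354     0.5882     0.3455     0.6482]
  [   0.5538     1.6098     0.4156     0.9302]
  [   0.1299     0.0961     1.2439     0.1452]
  [   0.8725     1.0456     0.8006     1.8197]
First solve x = (I − A)⁻¹ d = adj(I−A)·d / det(I−A); in particular x_3 = (0.056250·240 + 0.041625·160 + 0.538750·240 + 0.062875·220) / 0.43311875 = 163.2925 / 0.43311875 ≈ 377.0155.
Intermediate flow from 3 to 3: z_33 = a_33 · x_3 = 0.15 × 163.2925 / 0.43311875 = 24.493875 / 0.43311875 ≈ 56.55.

z_33 = 56.55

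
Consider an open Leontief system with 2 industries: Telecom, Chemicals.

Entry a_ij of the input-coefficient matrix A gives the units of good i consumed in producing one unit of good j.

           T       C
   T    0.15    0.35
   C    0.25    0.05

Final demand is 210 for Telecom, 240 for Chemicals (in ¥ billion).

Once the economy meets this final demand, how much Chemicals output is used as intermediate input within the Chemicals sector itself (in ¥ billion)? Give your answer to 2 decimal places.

I − A =
  [   0.85    -0.35]
  [  -0.25     0.95]
det(I−A) = (0.85)(0.95) − (-0.35)(-0.25) = 0.7200
adj(I−A) = [[0.95, 0.35], [0.25, 0.85]]
(I − A)⁻¹ = adj(I−A) / det(I−A) ≈
  [   1.3194     0.4861]
  [   0.3472     1.1806]
First solve x = (I − A)⁻¹ d = adj(I−A)·d / det(I−A); in particular x_C = (0.25·210 + 0.85·240) / 0.7200 = 256.50 / 0.7200 = 356.2500.
Intermediate flow from C to C: z_CC = a_CC · x_C = 0.05 × 256.50 / 0.7200 = 12.825 / 0.7200 ≈ 17.81.

z_CC = 17.81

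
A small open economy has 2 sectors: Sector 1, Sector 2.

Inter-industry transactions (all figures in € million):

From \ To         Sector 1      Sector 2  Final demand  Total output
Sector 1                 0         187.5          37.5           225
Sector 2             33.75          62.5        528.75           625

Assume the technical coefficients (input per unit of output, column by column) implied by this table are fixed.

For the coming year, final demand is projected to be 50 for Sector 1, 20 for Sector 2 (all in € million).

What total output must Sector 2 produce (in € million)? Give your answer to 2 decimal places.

x_2 = 32.16

Technical coefficients a_ij = z_ij / X_j:
  a_11 = 0/225 = 0.00, a_21 = 33.75/225 = 0.15
  a_12 = 187.5/625 = 0.30, a_22 = 62.5/625 = 0.10
I − A =
  [   1.00    -0.30]
  [  -0.15     0.90]
det(I−A) = (1.00)(0.90) − (-0.30)(-0.15) = 0.8550
adj(I−A) = [[0.90, 0.30], [0.15, 1.00]]
(I − A)⁻¹ = adj(I−A) / det(I−A) ≈
  [   1.0526     0.3509]
  [   0.1754     1.1696]
x = (I − A)⁻¹ d = adj(I−A)·d / det(I−A), with det(I−A) = 0.8550:
  x_1 = (0.90·50 + 0.30·20) / 0.8550 = 51.00 / 0.8550 ≈ 59.65
  x_2 = (0.15·50 + 1.00·20) / 0.8550 = 27.50 / 0.8550 ≈ 32.16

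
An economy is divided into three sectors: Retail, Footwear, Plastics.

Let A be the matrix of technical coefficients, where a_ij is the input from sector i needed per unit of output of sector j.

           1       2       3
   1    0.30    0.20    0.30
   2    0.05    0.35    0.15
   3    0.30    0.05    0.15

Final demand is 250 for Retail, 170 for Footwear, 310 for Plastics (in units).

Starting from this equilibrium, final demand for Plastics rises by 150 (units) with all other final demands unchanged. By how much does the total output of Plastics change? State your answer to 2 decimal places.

I − A =
  [   0.70    -0.20    -0.30]
  [  -0.05     0.65    -0.15]
  [  -0.30    -0.05     0.85]
Cofactors of I−A, C_ij = (−1)^(i+j)·(minor ij) (rows/columns in the sector order above):
  C_11 = (0.65)(0.85) − (-0.15)(-0.05) = 0.5450
  C_12 = −[(-0.05)(0.85) − (-0.15)(-0.30)] = 0.0875
  C_13 = (-0.05)(-0.05) − (0.65)(-0.30) = 0.1975
  C_21 = −[(-0.20)(0.85) − (-0.30)(-0.05)] = 0.1850
  C_22 = (0.70)(0.85) − (-0.30)(-0.30) = 0.5050
  C_23 = −[(0.70)(-0.05) − (-0.20)(-0.30)] = 0.0950
  C_31 = (-0.20)(-0.15) − (-0.30)(0.65) = 0.2250
  C_32 = −[(0.70)(-0.15) − (-0.30)(-0.05)] = 0.1200
  C_33 = (0.70)(0.65) − (-0.20)(-0.05) = 0.4450
det(I−A) = Σ_j (I−A)_1j·C_1j = (0.70)(0.5450) + (-0.20)(0.0875) + (-0.30)(0.1975) = 0.30475
adj(I−A) = Cᵀ =
  [ 0.5450   0.1850   0.2250]
  [ 0.0875   0.5050   0.1200]
  [ 0.1975   0.0950   0.4450]
(I − A)⁻¹ = adj(I−A) / det(I−A) ≈
  [   1.7884     0.6071     0.7383]
  [   0.2871     1.6571     0.3938]
  [   0.6481     0.3117     1.4602]
Δx = (I − A)⁻¹ Δd with Δd having +150 in the Plastics component and 0 elsewhere.
So Δx_3 = L_33 · (+150), where L_33 = adj(I−A)_33 / det(I−A) = 0.4450 / 0.30475.
Δx_3 = 0.4450 × (+150) / 0.30475 = 66.75 / 0.30475 ≈ 219.03.

Δx_3 = 219.03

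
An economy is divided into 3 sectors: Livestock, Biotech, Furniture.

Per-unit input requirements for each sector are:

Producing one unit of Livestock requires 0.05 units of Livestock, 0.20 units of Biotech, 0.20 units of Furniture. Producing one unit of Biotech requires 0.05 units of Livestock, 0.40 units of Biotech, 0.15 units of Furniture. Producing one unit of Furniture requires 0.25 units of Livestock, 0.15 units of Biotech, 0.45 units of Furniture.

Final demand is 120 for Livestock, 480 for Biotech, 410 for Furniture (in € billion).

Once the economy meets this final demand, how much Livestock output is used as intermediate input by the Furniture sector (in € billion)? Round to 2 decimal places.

I − A =
  [   0.95    -0.05    -0.25]
  [  -0.20     0.60    -0.15]
  [  -0.20    -0.15     0.55]
Cofactors of I−A, C_ij = (−1)^(i+j)·(minor ij) (rows/columns in the sector order above):
  C_11 = (0.60)(0.55) − (-0.15)(-0.15) = 0.3075
  C_12 = −[(-0.20)(0.55) − (-0.15)(-0.20)] = 0.1400
  C_13 = (-0.20)(-0.15) − (0.60)(-0.20) = 0.1500
  C_21 = −[(-0.05)(0.55) − (-0.25)(-0.15)] = 0.0650
  C_22 = (0.95)(0.55) − (-0.25)(-0.20) = 0.4725
  C_23 = −[(0.95)(-0.15) − (-0.05)(-0.20)] = 0.1525
  C_31 = (-0.05)(-0.15) − (-0.25)(0.60) = 0.1575
  C_32 = −[(0.95)(-0.15) − (-0.25)(-0.20)] = 0.1925
  C_33 = (0.95)(0.60) − (-0.05)(-0.20) = 0.5600
det(I−A) = Σ_j (I−A)_1j·C_1j = (0.95)(0.3075) + (-0.05)(0.1400) + (-0.25)(0.1500) = 0.247625
adj(I−A) = Cᵀ =
  [ 0.3075   0.0650   0.1575]
  [ 0.1400   0.4725   0.1925]
  [ 0.1500   0.1525   0.5600]
(I − A)⁻¹ = adj(I−A) / det(I−A) ≈
  [   1.2418     0.2625     0.6360]
  [   0.5654     1.9081     0.7774]
  [   0.6058     0.6159     2.2615]
First solve x = (I − A)⁻¹ d = adj(I−A)·d / det(I−A); in particular x_F = (0.1500·120 + 0.1525·480 + 0.5600·410) / 0.247625 = 320.80 / 0.247625 ≈ 1295.5073.
Intermediate flow from L to F: z_LF = a_LF · x_F = 0.25 × 320.80 / 0.247625 = 80.20 / 0.247625 ≈ 323.88.

z_LF = 323.88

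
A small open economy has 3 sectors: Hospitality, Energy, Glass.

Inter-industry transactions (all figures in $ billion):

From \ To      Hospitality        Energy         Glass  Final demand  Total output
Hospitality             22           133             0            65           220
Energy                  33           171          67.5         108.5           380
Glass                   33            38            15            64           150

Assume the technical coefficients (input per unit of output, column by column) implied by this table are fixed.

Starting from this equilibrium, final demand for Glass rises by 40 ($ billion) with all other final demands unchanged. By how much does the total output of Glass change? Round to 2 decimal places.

Δx_G = 52.97

Technical coefficients a_ij = z_ij / X_j:
  a_HH = 22/220 = 0.10, a_EH = 33/220 = 0.15, a_GH = 33/220 = 0.15
  a_HE = 133/380 = 0.35, a_EE = 171/380 = 0.45, a_GE = 38/380 = 0.10
  a_HG = 0/150 = 0.00, a_EG = 67.5/150 = 0.45, a_GG = 15/150 = 0.10
I − A =
  [   0.90    -0.35     0.00]
  [  -0.15     0.55    -0.45]
  [  -0.15    -0.10     0.90]
Cofactors of I−A, C_ij = (−1)^(i+j)·(minor ij) (rows/columns in the sector order above):
  C_11 = (0.55)(0.90) − (-0.45)(-0.10) = 0.4500
  C_12 = −[(-0.15)(0.90) − (-0.45)(-0.15)] = 0.2025
  C_13 = (-0.15)(-0.10) − (0.55)(-0.15) = 0.0975
  C_21 = −[(-0.35)(0.90) − (0.00)(-0.10)] = 0.3150
  C_22 = (0.90)(0.90) − (0.00)(-0.15) = 0.8100
  C_23 = −[(0.90)(-0.10) − (-0.35)(-0.15)] = 0.1425
  C_31 = (-0.35)(-0.45) − (0.00)(0.55) = 0.1575
  C_32 = −[(0.90)(-0.45) − (0.00)(-0.15)] = 0.4050
  C_33 = (0.90)(0.55) − (-0.35)(-0.15) = 0.4425
det(I−A) = Σ_j (I−A)_1j·C_1j = (0.90)(0.4500) + (-0.35)(0.2025) + (0.00)(0.0975) = 0.334125
adj(I−A) = Cᵀ =
  [ 0.4500   0.3150   0.1575]
  [ 0.2025   0.8100   0.4050]
  [ 0.0975   0.1425   0.4425]
(I − A)⁻¹ = adj(I−A) / det(I−A) ≈
  [   1.3468     0.9428     0.4714]
  [   0.6061     2.4242     1.2121]
  [   0.2918     0.4265     1.3244]
Δx = (I − A)⁻¹ Δd with Δd having +40 in the Glass component and 0 elsewhere.
So Δx_G = L_GG · (+40), where L_GG = adj(I−A)_GG / det(I−A) = 0.4425 / 0.334125.
Δx_G = 0.4425 × (+40) / 0.334125 = 17.70 / 0.334125 ≈ 52.97.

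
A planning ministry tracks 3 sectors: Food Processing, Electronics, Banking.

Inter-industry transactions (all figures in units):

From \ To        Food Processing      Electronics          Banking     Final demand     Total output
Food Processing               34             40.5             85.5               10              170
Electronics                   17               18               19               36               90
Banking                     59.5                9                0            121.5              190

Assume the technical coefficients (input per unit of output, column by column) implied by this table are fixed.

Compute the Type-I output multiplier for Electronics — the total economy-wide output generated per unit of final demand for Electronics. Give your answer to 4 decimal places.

Technical coefficients a_ij = z_ij / X_j:
  a_11 = 34/170 = 0.20, a_21 = 17/170 = 0.10, a_31 = 59.5/170 = 0.35
  a_12 = 40.5/90 = 0.45, a_22 = 18/90 = 0.20, a_32 = 9/90 = 0.10
  a_13 = 85.5/190 = 0.45, a_23 = 19/190 = 0.10, a_33 = 0/190 = 0.00
I − A =
  [   0.80    -0.45    -0.45]
  [  -0.10     0.80    -0.10]
  [  -0.35    -0.10     1.00]
Cofactors of I−A, C_ij = (−1)^(i+j)·(minor ij) (rows/columns in the sector order above):
  C_11 = (0.80)(1.00) − (-0.10)(-0.10) = 0.7900
  C_12 = −[(-0.10)(1.00) − (-0.10)(-0.35)] = 0.1350
  C_13 = (-0.10)(-0.10) − (0.80)(-0.35) = 0.2900
  C_21 = −[(-0.45)(1.00) − (-0.45)(-0.10)] = 0.4950
  C_22 = (0.80)(1.00) − (-0.45)(-0.35) = 0.6425
  C_23 = −[(0.80)(-0.10) − (-0.45)(-0.35)] = 0.2375
  C_31 = (-0.45)(-0.10) − (-0.45)(0.80) = 0.4050
  C_32 = −[(0.80)(-0.10) − (-0.45)(-0.10)] = 0.1250
  C_33 = (0.80)(0.80) − (-0.45)(-0.10) = 0.5950
det(I−A) = Σ_j (I−A)_1j·C_1j = (0.80)(0.7900) + (-0.45)(0.1350) + (-0.45)(0.2900) = 0.44075
adj(I−A) = Cᵀ =
  [ 0.7900   0.4950   0.4050]
  [ 0.1350   0.6425   0.1250]
  [ 0.2900   0.2375   0.5950]
(I − A)⁻¹ = adj(I−A) / det(I−A) ≈
  [   1.79240     1.12309     0.91889]
  [   0.30630     1.45774     0.28361]
  [   0.65797     0.53885     1.34997]
The output multiplier for sector j is the column-j sum of the Leontief inverse (I − A)⁻¹ = adj(I−A) / det(I−A).
Column 2 of adj(I−A): (0.4950, 0.6425, 0.2375); det(I−A) = 0.44075.
m_2 = (0.4950 + 0.6425 + 0.2375) / 0.44075 = 1.375 / 0.44075 ≈ 3.1197.

m_2 = 3.1197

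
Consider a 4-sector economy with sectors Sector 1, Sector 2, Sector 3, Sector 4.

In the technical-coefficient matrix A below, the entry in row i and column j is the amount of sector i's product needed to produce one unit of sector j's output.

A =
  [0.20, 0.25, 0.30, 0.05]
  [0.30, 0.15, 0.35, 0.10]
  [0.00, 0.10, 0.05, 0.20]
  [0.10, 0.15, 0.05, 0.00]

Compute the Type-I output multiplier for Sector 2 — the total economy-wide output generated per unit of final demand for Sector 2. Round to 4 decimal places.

I − A =
  [   0.80    -0.25    -0.30    -0.05]
  [  -0.30     0.85    -0.35    -0.10]
  [   0.00    -0.10     0.95    -0.20]
  [  -0.10    -0.15    -0.05     1.00]
Compute the cofactors C_ij = (−1)^(i+j)·(3×3 minor ij) of I−A; the adjugate is their transpose:
adj(I−A) = Cᵀ =
  [ 0.738750   0.281375   0.344000   0.133875]
  [ 0.298500   0.741250   0.376000   0.164250]
  [ 0.057000   0.108500   0.584000   0.130500]
  [ 0.121500   0.144750   0.120000   0.537750]
det(I−A) = Σ_j (I−A)_1j·C_1j = (0.80)(0.738750) + (-0.25)(0.298500) + (-0.30)(0.057000) + (-0.05)(0.121500) = 0.4932
(I − A)⁻¹ = adj(I−A) / det(I−A) ≈
  [   1.49787     0.57051     0.69749     0.27144]
  [   0.60523     1.50294     0.76237     0.33303]
  [   0.11557     0.21999     1.18410     0.26460]
  [   0.24635     0.29349     0.24331     1.09033]
The output multiplier for sector j is the column-j sum of the Leontief inverse (I − A)⁻¹ = adj(I−A) / det(I−A).
Column 2 of adj(I−A): (0.281375, 0.741250, 0.108500, 0.144750); det(I−A) = 0.4932.
m_2 = (0.281375 + 0.741250 + 0.108500 + 0.144750) / 0.4932 = 1.275875 / 0.4932 ≈ 2.5869.

m_2 = 2.5869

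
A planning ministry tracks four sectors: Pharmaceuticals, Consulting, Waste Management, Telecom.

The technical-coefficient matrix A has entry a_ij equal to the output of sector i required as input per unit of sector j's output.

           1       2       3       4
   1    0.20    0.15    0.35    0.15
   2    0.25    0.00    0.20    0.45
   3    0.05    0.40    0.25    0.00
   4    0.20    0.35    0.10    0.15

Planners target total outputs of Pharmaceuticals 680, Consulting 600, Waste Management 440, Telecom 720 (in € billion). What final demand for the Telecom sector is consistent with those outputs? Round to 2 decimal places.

I − A =
  [   0.80    -0.15    -0.35    -0.15]
  [  -0.25     1.00    -0.20    -0.45]
  [  -0.05    -0.40     0.75     0.00]
  [  -0.20    -0.35    -0.10     0.85]
d = (I − A) x:
  d_1 = (+0.80)·680 + (-0.15)·600 + (-0.35)·440 + (-0.15)·720 = 192.00
  d_2 = (-0.25)·680 + (+1.00)·600 + (-0.20)·440 + (-0.45)·720 = 18.00
  d_3 = (-0.05)·680 + (-0.40)·600 + (+0.75)·440 + (+0.00)·720 = 56.00
  d_4 = (-0.20)·680 + (-0.35)·600 + (-0.10)·440 + (+0.85)·720 = 222.00

d_4 = 222.00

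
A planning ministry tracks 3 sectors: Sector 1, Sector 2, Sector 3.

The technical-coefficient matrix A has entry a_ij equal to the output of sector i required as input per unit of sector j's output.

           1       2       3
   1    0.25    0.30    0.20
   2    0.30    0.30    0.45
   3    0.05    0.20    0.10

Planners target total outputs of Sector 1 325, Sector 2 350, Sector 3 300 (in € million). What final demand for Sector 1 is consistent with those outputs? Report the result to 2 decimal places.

d_1 = 78.75

I − A =
  [   0.75    -0.30    -0.20]
  [  -0.30     0.70    -0.45]
  [  -0.05    -0.20     0.90]
d = (I − A) x:
  d_1 = (+0.75)·325 + (-0.30)·350 + (-0.20)·300 = 78.75
  d_2 = (-0.30)·325 + (+0.70)·350 + (-0.45)·300 = 12.50
  d_3 = (-0.05)·325 + (-0.20)·350 + (+0.90)·300 = 183.75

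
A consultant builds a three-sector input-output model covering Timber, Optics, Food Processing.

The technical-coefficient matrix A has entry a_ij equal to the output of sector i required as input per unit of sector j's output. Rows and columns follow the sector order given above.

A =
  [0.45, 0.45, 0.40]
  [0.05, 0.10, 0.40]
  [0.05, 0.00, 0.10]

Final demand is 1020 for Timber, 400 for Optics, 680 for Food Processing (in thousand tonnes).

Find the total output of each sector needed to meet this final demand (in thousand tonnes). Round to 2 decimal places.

I − A =
  [   0.55    -0.45    -0.40]
  [  -0.05     0.90    -0.40]
  [  -0.05     0.00     0.90]
Cofactors of I−A, C_ij = (−1)^(i+j)·(minor ij) (rows/columns in the sector order above):
  C_11 = (0.90)(0.90) − (-0.40)(0.00) = 0.8100
  C_12 = −[(-0.05)(0.90) − (-0.40)(-0.05)] = 0.0650
  C_13 = (-0.05)(0.00) − (0.90)(-0.05) = 0.0450
  C_21 = −[(-0.45)(0.90) − (-0.40)(0.00)] = 0.4050
  C_22 = (0.55)(0.90) − (-0.40)(-0.05) = 0.4750
  C_23 = −[(0.55)(0.00) − (-0.45)(-0.05)] = 0.0225
  C_31 = (-0.45)(-0.40) − (-0.40)(0.90) = 0.5400
  C_32 = −[(0.55)(-0.40) − (-0.40)(-0.05)] = 0.2400
  C_33 = (0.55)(0.90) − (-0.45)(-0.05) = 0.4725
det(I−A) = Σ_j (I−A)_1j·C_1j = (0.55)(0.8100) + (-0.45)(0.0650) + (-0.40)(0.0450) = 0.39825
adj(I−A) = Cᵀ =
  [ 0.8100   0.4050   0.5400]
  [ 0.0650   0.4750   0.2400]
  [ 0.0450   0.0225   0.4725]
(I − A)⁻¹ = adj(I−A) / det(I−A) ≈
  [   2.0339     1.0169     1.3559]
  [   0.1632     1.1927     0.6026]
  [   0.1130     0.0565     1.1864]
x = (I − A)⁻¹ d = adj(I−A)·d / det(I−A), with det(I−A) = 0.39825:
  x_T = (0.8100·1020 + 0.4050·400 + 0.5400·680) / 0.39825 = 1355.40 / 0.39825 ≈ 3403.39
  x_O = (0.0650·1020 + 0.4750·400 + 0.2400·680) / 0.39825 = 419.50 / 0.39825 ≈ 1053.36
  x_F = (0.0450·1020 + 0.0225·400 + 0.4725·680) / 0.39825 = 376.20 / 0.39825 ≈ 944.63

x_T = 3403.39, x_O = 1053.36, x_F = 944.63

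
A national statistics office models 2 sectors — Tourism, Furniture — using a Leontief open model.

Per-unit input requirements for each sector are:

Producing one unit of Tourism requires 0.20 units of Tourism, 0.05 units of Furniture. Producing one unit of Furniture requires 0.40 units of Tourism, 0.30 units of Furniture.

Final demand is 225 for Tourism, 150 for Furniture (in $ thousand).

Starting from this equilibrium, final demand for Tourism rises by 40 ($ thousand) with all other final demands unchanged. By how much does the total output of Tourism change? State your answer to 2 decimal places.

Δx_1 = 51.85

I − A =
  [   0.80    -0.40]
  [  -0.05     0.70]
det(I−A) = (0.80)(0.70) − (-0.40)(-0.05) = 0.5400
adj(I−A) = [[0.70, 0.40], [0.05, 0.80]]
(I − A)⁻¹ = adj(I−A) / det(I−A) ≈
  [   1.2963     0.7407]
  [   0.0926     1.4815]
Δx = (I − A)⁻¹ Δd with Δd having +40 in the Tourism component and 0 elsewhere.
So Δx_1 = L_11 · (+40), where L_11 = adj(I−A)_11 / det(I−A) = 0.70 / 0.5400.
Δx_1 = 0.70 × (+40) / 0.5400 = 28.00 / 0.5400 ≈ 51.85.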